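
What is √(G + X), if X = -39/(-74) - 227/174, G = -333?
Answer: I*√3458590170/3219 ≈ 18.27*I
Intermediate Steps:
X = -2503/3219 (X = -39*(-1/74) - 227*1/174 = 39/74 - 227/174 = -2503/3219 ≈ -0.77757)
√(G + X) = √(-333 - 2503/3219) = √(-1074430/3219) = I*√3458590170/3219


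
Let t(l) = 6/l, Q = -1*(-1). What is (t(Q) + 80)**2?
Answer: 7396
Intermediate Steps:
Q = 1
(t(Q) + 80)**2 = (6/1 + 80)**2 = (6*1 + 80)**2 = (6 + 80)**2 = 86**2 = 7396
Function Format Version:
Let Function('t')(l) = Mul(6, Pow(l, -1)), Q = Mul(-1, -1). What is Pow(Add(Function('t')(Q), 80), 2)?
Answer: 7396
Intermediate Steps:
Q = 1
Pow(Add(Function('t')(Q), 80), 2) = Pow(Add(Mul(6, Pow(1, -1)), 80), 2) = Pow(Add(Mul(6, 1), 80), 2) = Pow(Add(6, 80), 2) = Pow(86, 2) = 7396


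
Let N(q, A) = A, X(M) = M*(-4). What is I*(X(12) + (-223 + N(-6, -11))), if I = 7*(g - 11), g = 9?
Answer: 3948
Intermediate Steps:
X(M) = -4*M
I = -14 (I = 7*(9 - 11) = 7*(-2) = -14)
I*(X(12) + (-223 + N(-6, -11))) = -14*(-4*12 + (-223 - 11)) = -14*(-48 - 234) = -14*(-282) = 3948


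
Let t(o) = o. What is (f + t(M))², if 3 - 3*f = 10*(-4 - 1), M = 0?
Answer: 2809/9 ≈ 312.11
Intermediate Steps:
f = 53/3 (f = 1 - 10*(-4 - 1)/3 = 1 - 10*(-5)/3 = 1 - ⅓*(-50) = 1 + 50/3 = 53/3 ≈ 17.667)
(f + t(M))² = (53/3 + 0)² = (53/3)² = 2809/9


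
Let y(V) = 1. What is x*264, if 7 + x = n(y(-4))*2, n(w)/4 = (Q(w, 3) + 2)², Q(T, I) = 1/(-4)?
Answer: 4620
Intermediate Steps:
Q(T, I) = -¼
n(w) = 49/4 (n(w) = 4*(-¼ + 2)² = 4*(7/4)² = 4*(49/16) = 49/4)
x = 35/2 (x = -7 + (49/4)*2 = -7 + 49/2 = 35/2 ≈ 17.500)
x*264 = (35/2)*264 = 4620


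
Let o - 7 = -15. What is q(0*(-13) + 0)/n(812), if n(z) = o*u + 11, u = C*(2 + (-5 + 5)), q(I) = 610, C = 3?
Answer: -610/37 ≈ -16.486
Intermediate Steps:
o = -8 (o = 7 - 15 = -8)
u = 6 (u = 3*(2 + (-5 + 5)) = 3*(2 + 0) = 3*2 = 6)
n(z) = -37 (n(z) = -8*6 + 11 = -48 + 11 = -37)
q(0*(-13) + 0)/n(812) = 610/(-37) = 610*(-1/37) = -610/37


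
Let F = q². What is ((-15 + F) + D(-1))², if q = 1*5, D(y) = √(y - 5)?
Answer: (10 + I*√6)² ≈ 94.0 + 48.99*I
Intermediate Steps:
D(y) = √(-5 + y)
q = 5
F = 25 (F = 5² = 25)
((-15 + F) + D(-1))² = ((-15 + 25) + √(-5 - 1))² = (10 + √(-6))² = (10 + I*√6)²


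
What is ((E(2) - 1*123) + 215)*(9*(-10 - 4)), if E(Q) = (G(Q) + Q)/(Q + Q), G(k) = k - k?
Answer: -11655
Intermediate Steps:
G(k) = 0
E(Q) = ½ (E(Q) = (0 + Q)/(Q + Q) = Q/((2*Q)) = Q*(1/(2*Q)) = ½)
((E(2) - 1*123) + 215)*(9*(-10 - 4)) = ((½ - 1*123) + 215)*(9*(-10 - 4)) = ((½ - 123) + 215)*(9*(-14)) = (-245/2 + 215)*(-126) = (185/2)*(-126) = -11655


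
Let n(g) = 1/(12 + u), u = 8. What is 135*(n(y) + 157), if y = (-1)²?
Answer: 84807/4 ≈ 21202.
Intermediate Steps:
y = 1
n(g) = 1/20 (n(g) = 1/(12 + 8) = 1/20)
135*(n(y) + 157) = 135*(1/20 + 157) = 135*(3141/20) = 84807/4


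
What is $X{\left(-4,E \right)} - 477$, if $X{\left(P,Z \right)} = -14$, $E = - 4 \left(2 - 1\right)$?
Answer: $-491$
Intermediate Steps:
$E = -4$ ($E = \left(-4\right) 1 = -4$)
$X{\left(-4,E \right)} - 477 = -14 - 477 = -491$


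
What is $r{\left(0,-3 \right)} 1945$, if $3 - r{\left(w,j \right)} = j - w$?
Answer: $11670$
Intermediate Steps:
$r{\left(w,j \right)} = 3 + w - j$ ($r{\left(w,j \right)} = 3 - \left(j - w\right) = 3 + w - j$)
$r{\left(0,-3 \right)} 1945 = \left(3 + 0 - -3\right) 1945 = \left(3 + 0 + 3\right) 1945 = 6 \cdot 1945 = 11670$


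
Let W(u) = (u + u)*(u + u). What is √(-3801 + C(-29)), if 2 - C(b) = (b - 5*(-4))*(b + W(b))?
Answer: 2*√6554 ≈ 161.91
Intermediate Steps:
W(u) = 4*u² (W(u) = (2*u)*(2*u) = 4*u²)
C(b) = 2 - (20 + b)*(b + 4*b²) (C(b) = 2 - (b - 5*(-4))*(b + 4*b²) = 2 - (b + 20)*(b + 4*b²) = 2 - (20 + b)*(b + 4*b²))
√(-3801 + C(-29)) = √(-3801 + (2 - 81*(-29)² - 20*(-29) - 4*(-29)³)) = √(-3801 + (2 - 81*841 + 580 - 4*(-24389))) = √(-3801 + (2 - 68121 + 580 + 97556)) = √(-3801 + 30017) = √26216 = 2*√6554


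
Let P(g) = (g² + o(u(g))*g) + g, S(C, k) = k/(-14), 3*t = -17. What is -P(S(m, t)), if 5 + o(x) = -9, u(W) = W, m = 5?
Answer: 8993/1764 ≈ 5.0981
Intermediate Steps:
t = -17/3 (t = (⅓)*(-17) = -17/3 ≈ -5.6667)
o(x) = -14 (o(x) = -5 - 9 = -14)
S(C, k) = -k/14 (S(C, k) = k*(-1/14) = -k/14)
P(g) = g² - 13*g (P(g) = (g² - 14*g) + g = g² - 13*g)
-P(S(m, t)) = -(-1/14*(-17/3))*(-13 - 1/14*(-17/3)) = -17*(-13 + 17/42)/42 = -17*(-529)/(42*42) = -1*(-8993/1764) = 8993/1764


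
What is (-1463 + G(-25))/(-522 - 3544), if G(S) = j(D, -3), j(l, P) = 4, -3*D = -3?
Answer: 1459/4066 ≈ 0.35883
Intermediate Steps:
D = 1 (D = -1/3*(-3) = 1)
G(S) = 4
(-1463 + G(-25))/(-522 - 3544) = (-1463 + 4)/(-522 - 3544) = -1459/(-4066) = -1459*(-1/4066) = 1459/4066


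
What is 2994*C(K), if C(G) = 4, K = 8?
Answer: 11976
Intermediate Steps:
2994*C(K) = 2994*4 = 11976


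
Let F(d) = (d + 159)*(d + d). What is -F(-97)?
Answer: 12028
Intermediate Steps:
F(d) = 2*d*(159 + d) (F(d) = (159 + d)*(2*d) = 2*d*(159 + d))
-F(-97) = -2*(-97)*(159 - 97) = -2*(-97)*62 = -1*(-12028) = 12028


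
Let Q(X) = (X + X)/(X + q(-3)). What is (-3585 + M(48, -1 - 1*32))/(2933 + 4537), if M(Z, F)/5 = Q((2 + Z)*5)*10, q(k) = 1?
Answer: -174967/374994 ≈ -0.46659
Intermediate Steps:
Q(X) = 2*X/(1 + X) (Q(X) = (X + X)/(X + 1) = (2*X)/(1 + X) = 2*X/(1 + X))
M(Z, F) = 100*(10 + 5*Z)/(11 + 5*Z) (M(Z, F) = 5*((2*((2 + Z)*5)/(1 + (2 + Z)*5))*10) = 5*((2*(10 + 5*Z)/(1 + (10 + 5*Z)))*10) = 5*((2*(10 + 5*Z)/(11 + 5*Z))*10) = 5*(20*(10 + 5*Z)/(11 + 5*Z)) = 100*(10 + 5*Z)/(11 + 5*Z))
(-3585 + M(48, -1 - 1*32))/(2933 + 4537) = (-3585 + 500*(2 + 48)/(11 + 5*48))/(2933 + 4537) = (-3585 + 500*50/(11 + 240))/7470 = (-3585 + 500*50/251)*(1/7470) = (-3585 + 500*(1/251)*50)*(1/7470) = (-3585 + 25000/251)*(1/7470) = -874835/251*1/7470 = -174967/374994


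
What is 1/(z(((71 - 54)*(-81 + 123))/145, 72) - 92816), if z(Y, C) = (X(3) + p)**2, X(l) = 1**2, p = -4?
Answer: -1/92807 ≈ -1.0775e-5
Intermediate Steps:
X(l) = 1
z(Y, C) = 9 (z(Y, C) = (1 - 4)**2 = (-3)**2 = 9)
1/(z(((71 - 54)*(-81 + 123))/145, 72) - 92816) = 1/(9 - 92816) = 1/(-92807) = -1/92807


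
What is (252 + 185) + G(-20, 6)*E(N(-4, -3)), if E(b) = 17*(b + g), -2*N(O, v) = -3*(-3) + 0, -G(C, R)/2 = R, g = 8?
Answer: -277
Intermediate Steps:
G(C, R) = -2*R
N(O, v) = -9/2 (N(O, v) = -(-3*(-3) + 0)/2 = -(9 + 0)/2 = -½*9 = -9/2)
E(b) = 136 + 17*b (E(b) = 17*(b + 8) = 17*(8 + b) = 136 + 17*b)
(252 + 185) + G(-20, 6)*E(N(-4, -3)) = (252 + 185) + (-2*6)*(136 + 17*(-9/2)) = 437 - 12*(136 - 153/2) = 437 - 12*119/2 = 437 - 714 = -277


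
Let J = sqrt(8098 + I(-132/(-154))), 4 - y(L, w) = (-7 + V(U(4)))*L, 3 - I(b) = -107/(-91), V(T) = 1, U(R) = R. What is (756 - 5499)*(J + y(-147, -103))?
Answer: 4164354 - 9486*sqrt(16768661)/91 ≈ 3.7375e+6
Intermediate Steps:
I(b) = 166/91 (I(b) = 3 - (-107)/(-91) = 3 - (-107)*(-1)/91 = 3 - 1*107/91 = 3 - 107/91 = 166/91)
y(L, w) = 4 + 6*L (y(L, w) = 4 - (-7 + 1)*L = 4 - (-6)*L = 4 + 6*L)
J = 2*sqrt(16768661)/91 (J = sqrt(8098 + 166/91) = sqrt(737084/91) = 2*sqrt(16768661)/91 ≈ 89.999)
(756 - 5499)*(J + y(-147, -103)) = (756 - 5499)*(2*sqrt(16768661)/91 + (4 + 6*(-147))) = -4743*(2*sqrt(16768661)/91 + (4 - 882)) = -4743*(2*sqrt(16768661)/91 - 878) = -4743*(-878 + 2*sqrt(16768661)/91) = 4164354 - 9486*sqrt(16768661)/91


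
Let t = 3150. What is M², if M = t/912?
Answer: 275625/23104 ≈ 11.930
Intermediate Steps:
M = 525/152 (M = 3150/912 = 3150*(1/912) = 525/152 ≈ 3.4539)
M² = (525/152)² = 275625/23104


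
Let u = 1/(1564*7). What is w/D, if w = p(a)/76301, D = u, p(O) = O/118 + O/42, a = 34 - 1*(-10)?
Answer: 2752640/13505277 ≈ 0.20382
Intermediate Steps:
u = 1/10948 ≈ 9.1341e-5
a = 44 (a = 34 + 10 = 44)
p(O) = 40*O/1239 (p(O) = O*(1/118) + O*(1/42) = O/118 + O/42 = 40*O/1239)
D = 1/10948 ≈ 9.1341e-5
w = 1760/94536939 (w = ((40/1239)*44)/76301 = (1760/1239)*(1/76301) = 1760/94536939 ≈ 1.8617e-5)
w/D = 1760/(94536939*(1/10948)) = (1760/94536939)*10948 = 2752640/13505277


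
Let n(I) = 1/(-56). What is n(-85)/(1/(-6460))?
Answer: 1615/14 ≈ 115.36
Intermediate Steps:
n(I) = -1/56
n(-85)/(1/(-6460)) = -1/(56*(1/(-6460))) = -1/(56*(-1/6460)) = -1/56*(-6460) = 1615/14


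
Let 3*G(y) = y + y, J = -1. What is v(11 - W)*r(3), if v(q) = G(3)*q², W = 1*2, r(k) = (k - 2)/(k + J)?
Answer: 81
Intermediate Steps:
r(k) = (-2 + k)/(-1 + k) (r(k) = (k - 2)/(k - 1) = (-2 + k)/(-1 + k))
G(y) = 2*y/3 (G(y) = (y + y)/3 = (2*y)/3 = 2*y/3)
W = 2
v(q) = 2*q² (v(q) = ((⅔)*3)*q² = 2*q²)
v(11 - W)*r(3) = (2*(11 - 1*2)²)*((-2 + 3)/(-1 + 3)) = (2*(11 - 2)²)*(1/2) = (2*9²)*((½)*1) = (2*81)*(½) = 162*(½) = 81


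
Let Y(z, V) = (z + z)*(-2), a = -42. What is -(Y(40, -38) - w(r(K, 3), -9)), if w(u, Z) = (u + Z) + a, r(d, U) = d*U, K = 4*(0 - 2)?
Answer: 85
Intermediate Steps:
K = -8 (K = 4*(-2) = -8)
Y(z, V) = -4*z (Y(z, V) = (2*z)*(-2) = -4*z)
r(d, U) = U*d
w(u, Z) = -42 + Z + u (w(u, Z) = (u + Z) - 42 = (Z + u) - 42 = -42 + Z + u)
-(Y(40, -38) - w(r(K, 3), -9)) = -(-4*40 - (-42 - 9 + 3*(-8))) = -(-160 - (-42 - 9 - 24)) = -(-160 - 1*(-75)) = -(-160 + 75) = -1*(-85) = 85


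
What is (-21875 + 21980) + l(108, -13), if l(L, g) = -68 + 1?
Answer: 38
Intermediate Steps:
l(L, g) = -67
(-21875 + 21980) + l(108, -13) = (-21875 + 21980) - 67 = 105 - 67 = 38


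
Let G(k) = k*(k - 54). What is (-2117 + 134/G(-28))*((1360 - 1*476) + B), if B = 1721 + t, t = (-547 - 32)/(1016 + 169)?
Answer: -1250098213359/226730 ≈ -5.5136e+6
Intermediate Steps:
G(k) = k*(-54 + k)
t = -193/395 (t = -579/1185 = -579*1/1185 = -193/395 ≈ -0.48861)
B = 679602/395 (B = 1721 - 193/395 = 679602/395 ≈ 1720.5)
(-2117 + 134/G(-28))*((1360 - 1*476) + B) = (-2117 + 134/((-28*(-54 - 28))))*((1360 - 1*476) + 679602/395) = (-2117 + 134/((-28*(-82))))*((1360 - 476) + 679602/395) = (-2117 + 134/2296)*(884 + 679602/395) = (-2117 + 134*(1/2296))*(1028782/395) = (-2117 + 67/1148)*(1028782/395) = -2430249/1148*1028782/395 = -1250098213359/226730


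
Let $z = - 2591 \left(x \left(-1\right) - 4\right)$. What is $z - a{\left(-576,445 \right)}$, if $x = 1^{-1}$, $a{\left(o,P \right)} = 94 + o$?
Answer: $13437$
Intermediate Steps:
$x = 1$
$z = 12955$ ($z = - 2591 \left(1 \left(-1\right) - 4\right) = - 2591 \left(-1 - 4\right) = \left(-2591\right) \left(-5\right) = 12955$)
$z - a{\left(-576,445 \right)} = 12955 - \left(94 - 576\right) = 12955 - -482 = 12955 + 482 = 13437$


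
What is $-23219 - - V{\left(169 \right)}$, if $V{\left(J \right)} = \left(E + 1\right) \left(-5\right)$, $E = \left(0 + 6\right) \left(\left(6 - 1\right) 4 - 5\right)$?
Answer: $-23674$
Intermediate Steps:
$E = 90$ ($E = 6 \left(5 \cdot 4 - 5\right) = 6 \left(20 - 5\right) = 6 \cdot 15 = 90$)
$V{\left(J \right)} = -455$ ($V{\left(J \right)} = \left(90 + 1\right) \left(-5\right) = 91 \left(-5\right) = -455$)
$-23219 - - V{\left(169 \right)} = -23219 - \left(-1\right) \left(-455\right) = -23219 - 455 = -23674$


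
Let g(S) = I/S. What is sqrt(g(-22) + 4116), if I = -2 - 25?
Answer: sqrt(1992738)/22 ≈ 64.166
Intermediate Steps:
I = -27
g(S) = -27/S
sqrt(g(-22) + 4116) = sqrt(-27/(-22) + 4116) = sqrt(-27*(-1/22) + 4116) = sqrt(27/22 + 4116) = sqrt(90579/22) = sqrt(1992738)/22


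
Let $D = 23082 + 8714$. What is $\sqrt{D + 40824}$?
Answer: $2 \sqrt{18155} \approx 269.48$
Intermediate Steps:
$D = 31796$
$\sqrt{D + 40824} = \sqrt{31796 + 40824} = \sqrt{72620} = 2 \sqrt{18155}$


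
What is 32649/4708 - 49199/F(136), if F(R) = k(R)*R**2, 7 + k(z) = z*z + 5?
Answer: 2791962334921/402610533248 ≈ 6.9346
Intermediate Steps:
k(z) = -2 + z**2 (k(z) = -7 + (z*z + 5) = -7 + (z**2 + 5) = -7 + (5 + z**2) = -2 + z**2)
F(R) = R**2*(-2 + R**2) (F(R) = (-2 + R**2)*R**2 = R**2*(-2 + R**2))
32649/4708 - 49199/F(136) = 32649/4708 - 49199*1/(18496*(-2 + 136**2)) = 32649*(1/4708) - 49199*1/(18496*(-2 + 18496)) = 32649/4708 - 49199/(18496*18494) = 32649/4708 - 49199/342065024 = 2791962334921/402610533248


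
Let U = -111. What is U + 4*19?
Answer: -35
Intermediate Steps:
U + 4*19 = -111 + 4*19 = -111 + 76 = -35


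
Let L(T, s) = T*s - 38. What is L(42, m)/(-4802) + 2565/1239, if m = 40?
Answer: 244826/141659 ≈ 1.7283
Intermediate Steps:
L(T, s) = -38 + T*s
L(42, m)/(-4802) + 2565/1239 = (-38 + 42*40)/(-4802) + 2565/1239 = (-38 + 1680)*(-1/4802) + 2565*(1/1239) = 1642*(-1/4802) + 855/413 = -821/2401 + 855/413 = 244826/141659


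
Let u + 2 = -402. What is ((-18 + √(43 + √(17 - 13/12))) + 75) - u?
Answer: 461 + √(1548 + 6*√573)/6 ≈ 467.85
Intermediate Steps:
u = -404 (u = -2 - 402 = -404)
((-18 + √(43 + √(17 - 13/12))) + 75) - u = ((-18 + √(43 + √(17 - 13/12))) + 75) - 1*(-404) = ((-18 + √(43 + √(17 - 13*1/12))) + 75) + 404 = ((-18 + √(43 + √(17 - 13/12))) + 75) + 404 = ((-18 + √(43 + √(191/12))) + 75) + 404 = ((-18 + √(43 + √573/6)) + 75) + 404 = (57 + √(43 + √573/6)) + 404 = 461 + √(43 + √573/6)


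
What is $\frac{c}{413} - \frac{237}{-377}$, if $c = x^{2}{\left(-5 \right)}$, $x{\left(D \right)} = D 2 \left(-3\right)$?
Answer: $\frac{437181}{155701} \approx 2.8078$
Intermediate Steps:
$x{\left(D \right)} = - 6 D$ ($x{\left(D \right)} = 2 D \left(-3\right) = - 6 D$)
$c = 900$ ($c = \left(\left(-6\right) \left(-5\right)\right)^{2} = 30^{2} = 900$)
$\frac{c}{413} - \frac{237}{-377} = \frac{900}{413} - \frac{237}{-377} = 900 \cdot \frac{1}{413} - - \frac{237}{377} = \frac{900}{413} + \frac{237}{377} = \frac{437181}{155701}$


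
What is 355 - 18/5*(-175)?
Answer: 985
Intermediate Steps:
355 - 18/5*(-175) = 355 + 630 = 985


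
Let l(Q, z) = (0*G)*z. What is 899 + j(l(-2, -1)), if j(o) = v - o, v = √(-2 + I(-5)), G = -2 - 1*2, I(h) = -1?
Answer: 899 + I*√3 ≈ 899.0 + 1.732*I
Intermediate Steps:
G = -4 (G = -2 - 2 = -4)
v = I*√3 (v = √(-2 - 1) = √(-3) = I*√3 ≈ 1.732*I)
l(Q, z) = 0 (l(Q, z) = (0*(-4))*z = 0*z = 0)
j(o) = -o + I*√3 (j(o) = I*√3 - o = -o + I*√3)
899 + j(l(-2, -1)) = 899 + (-1*0 + I*√3) = 899 + (0 + I*√3) = 899 + I*√3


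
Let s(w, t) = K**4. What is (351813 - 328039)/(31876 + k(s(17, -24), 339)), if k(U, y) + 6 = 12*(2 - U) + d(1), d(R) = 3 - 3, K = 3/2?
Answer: 95096/127333 ≈ 0.74683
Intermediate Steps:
K = 3/2 (K = 3*(1/2) = 3/2 ≈ 1.5000)
d(R) = 0
s(w, t) = 81/16 (s(w, t) = (3/2)**4 = 81/16)
k(U, y) = 18 - 12*U (k(U, y) = -6 + (12*(2 - U) + 0) = -6 + ((24 - 12*U) + 0) = -6 + (24 - 12*U) = 18 - 12*U)
(351813 - 328039)/(31876 + k(s(17, -24), 339)) = (351813 - 328039)/(31876 + (18 - 12*81/16)) = 23774/(31876 + (18 - 243/4)) = 23774/(31876 - 171/4) = 23774/(127333/4) = 23774*(4/127333) = 95096/127333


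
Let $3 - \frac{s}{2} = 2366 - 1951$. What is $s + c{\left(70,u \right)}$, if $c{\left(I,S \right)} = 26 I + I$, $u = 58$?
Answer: $1066$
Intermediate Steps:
$s = -824$ ($s = 6 - 2 \left(2366 - 1951\right) = 6 - 830 = -824$)
$c{\left(I,S \right)} = 27 I$
$s + c{\left(70,u \right)} = -824 + 27 \cdot 70 = -824 + 1890 = 1066$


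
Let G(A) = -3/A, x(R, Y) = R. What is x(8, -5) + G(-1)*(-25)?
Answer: -67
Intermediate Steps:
x(8, -5) + G(-1)*(-25) = 8 - 3/(-1)*(-25) = 8 - 3*(-1)*(-25) = 8 + 3*(-25) = 8 - 75 = -67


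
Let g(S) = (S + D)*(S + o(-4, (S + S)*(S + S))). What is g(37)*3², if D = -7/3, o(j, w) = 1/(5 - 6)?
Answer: 11232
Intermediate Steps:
o(j, w) = -1 (o(j, w) = 1/(-1) = -1)
D = -7/3 (D = -7*⅓ = -7/3 ≈ -2.3333)
g(S) = (-1 + S)*(-7/3 + S) (g(S) = (S - 7/3)*(S - 1) = (-7/3 + S)*(-1 + S) = (-1 + S)*(-7/3 + S))
g(37)*3² = (7/3 + 37² - 10/3*37)*3² = (7/3 + 1369 - 370/3)*9 = 1248*9 = 11232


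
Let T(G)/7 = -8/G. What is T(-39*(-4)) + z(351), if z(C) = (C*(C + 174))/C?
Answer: 20461/39 ≈ 524.64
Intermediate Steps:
z(C) = 174 + C (z(C) = (C*(174 + C))/C = 174 + C)
T(G) = -56/G (T(G) = 7*(-8/G) = -56/G)
T(-39*(-4)) + z(351) = -56/((-39*(-4))) + (174 + 351) = -56/156 + 525 = -56*1/156 + 525 = -14/39 + 525 = 20461/39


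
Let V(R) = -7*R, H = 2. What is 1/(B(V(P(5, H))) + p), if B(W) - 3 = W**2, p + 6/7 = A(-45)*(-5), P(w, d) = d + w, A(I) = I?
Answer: 7/18397 ≈ 0.00038050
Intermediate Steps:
p = 1569/7 (p = -6/7 - 45*(-5) = -6/7 + 225 = 1569/7 ≈ 224.14)
B(W) = 3 + W**2
1/(B(V(P(5, H))) + p) = 1/((3 + (-7*(2 + 5))**2) + 1569/7) = 1/((3 + (-7*7)**2) + 1569/7) = 1/((3 + (-49)**2) + 1569/7) = 1/((3 + 2401) + 1569/7) = 1/(2404 + 1569/7) = 1/(18397/7) = 7/18397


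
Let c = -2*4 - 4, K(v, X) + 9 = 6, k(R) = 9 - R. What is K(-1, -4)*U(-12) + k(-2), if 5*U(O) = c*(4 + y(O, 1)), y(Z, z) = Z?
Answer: -233/5 ≈ -46.600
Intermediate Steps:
K(v, X) = -3 (K(v, X) = -9 + 6 = -3)
c = -12 (c = -8 - 4 = -12)
U(O) = -48/5 - 12*O/5 (U(O) = (-12*(4 + O))/5 = (-48 - 12*O)/5 = -48/5 - 12*O/5)
K(-1, -4)*U(-12) + k(-2) = -3*(-48/5 - 12/5*(-12)) + (9 - 1*(-2)) = -3*(-48/5 + 144/5) + (9 + 2) = -3*96/5 + 11 = -288/5 + 11 = -233/5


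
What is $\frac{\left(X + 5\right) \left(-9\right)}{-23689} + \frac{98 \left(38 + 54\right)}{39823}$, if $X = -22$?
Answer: $\frac{29641015}{134766721} \approx 0.21994$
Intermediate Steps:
$\frac{\left(X + 5\right) \left(-9\right)}{-23689} + \frac{98 \left(38 + 54\right)}{39823} = \frac{\left(-22 + 5\right) \left(-9\right)}{-23689} + \frac{98 \left(38 + 54\right)}{39823} = \left(-17\right) \left(-9\right) \left(- \frac{1}{23689}\right) + 98 \cdot 92 \cdot \frac{1}{39823} = 153 \left(- \frac{1}{23689}\right) + 9016 \cdot \frac{1}{39823} = - \frac{153}{23689} + \frac{1288}{5689} = \frac{29641015}{134766721}$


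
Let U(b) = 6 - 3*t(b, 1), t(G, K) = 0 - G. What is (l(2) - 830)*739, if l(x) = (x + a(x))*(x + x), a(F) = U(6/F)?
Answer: -563118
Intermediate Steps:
t(G, K) = -G
U(b) = 6 + 3*b (U(b) = 6 - (-3)*b = 6 + 3*b)
a(F) = 6 + 18/F (a(F) = 6 + 3*(6/F) = 6 + 18/F)
l(x) = 2*x*(6 + x + 18/x) (l(x) = (x + (6 + 18/x))*(x + x) = (6 + x + 18/x)*(2*x) = 2*x*(6 + x + 18/x))
(l(2) - 830)*739 = ((36 + 2*2*(6 + 2)) - 830)*739 = ((36 + 2*2*8) - 830)*739 = ((36 + 32) - 830)*739 = (68 - 830)*739 = -762*739 = -563118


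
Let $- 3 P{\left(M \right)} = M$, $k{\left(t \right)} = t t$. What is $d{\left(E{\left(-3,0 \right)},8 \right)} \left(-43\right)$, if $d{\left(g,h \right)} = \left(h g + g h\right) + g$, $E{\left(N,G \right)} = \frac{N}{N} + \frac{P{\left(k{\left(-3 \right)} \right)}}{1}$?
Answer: $1462$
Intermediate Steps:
$k{\left(t \right)} = t^{2}$
$P{\left(M \right)} = - \frac{M}{3}$
$E{\left(N,G \right)} = -2$ ($E{\left(N,G \right)} = \frac{N}{N} + \frac{\left(- \frac{1}{3}\right) \left(-3\right)^{2}}{1} = 1 + \left(- \frac{1}{3}\right) 9 \cdot 1 = 1 - 3 = -2$)
$d{\left(g,h \right)} = g + 2 g h$ ($d{\left(g,h \right)} = \left(g h + g h\right) + g = 2 g h + g = g + 2 g h$)
$d{\left(E{\left(-3,0 \right)},8 \right)} \left(-43\right) = - 2 \left(1 + 2 \cdot 8\right) \left(-43\right) = - 2 \left(1 + 16\right) \left(-43\right) = \left(-2\right) 17 \left(-43\right) = \left(-34\right) \left(-43\right) = 1462$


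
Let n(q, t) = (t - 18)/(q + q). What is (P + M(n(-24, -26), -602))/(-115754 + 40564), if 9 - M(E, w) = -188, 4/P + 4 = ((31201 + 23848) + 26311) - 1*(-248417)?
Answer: -12993057/4959126374 ≈ -0.0026200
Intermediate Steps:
n(q, t) = (-18 + t)/(2*q) (n(q, t) = (-18 + t)/((2*q)) = (-18 + t)*(1/(2*q)) = (-18 + t)/(2*q))
P = 4/329773 (P = 4/(-4 + (((31201 + 23848) + 26311) - 1*(-248417))) = 4/(-4 + ((55049 + 26311) + 248417)) = 4/(-4 + (81360 + 248417)) = 4/(-4 + 329777) = 4/329773 ≈ 1.2130e-5)
M(E, w) = 197 (M(E, w) = 9 - 1*(-188) = 9 + 188 = 197)
(P + M(n(-24, -26), -602))/(-115754 + 40564) = (4/329773 + 197)/(-115754 + 40564) = (64965285/329773)/(-75190) = (64965285/329773)*(-1/75190) = -12993057/4959126374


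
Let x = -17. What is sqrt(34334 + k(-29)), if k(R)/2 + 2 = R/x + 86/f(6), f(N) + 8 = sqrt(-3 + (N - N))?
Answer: sqrt(583668/17 - 172/(8 - I*sqrt(3))) ≈ 185.24 - 0.012*I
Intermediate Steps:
f(N) = -8 + I*sqrt(3) (f(N) = -8 + sqrt(-3 + (N - N)) = -8 + sqrt(-3 + 0) = -8 + sqrt(-3) = -8 + I*sqrt(3))
k(R) = -4 + 172/(-8 + I*sqrt(3)) - 2*R/17 (k(R) = -4 + 2*(R/(-17) + 86/(-8 + I*sqrt(3))) = -4 + 2*(R*(-1/17) + 86/(-8 + I*sqrt(3))) = -4 + 2*(-R/17 + 86/(-8 + I*sqrt(3))) = -4 + 2*(86/(-8 + I*sqrt(3)) - R/17) = -4 + (172/(-8 + I*sqrt(3)) - 2*R/17) = -4 + 172/(-8 + I*sqrt(3)) - 2*R/17)
sqrt(34334 + k(-29)) = sqrt(34334 + (-1644/67 - 2/17*(-29) - 172*I*sqrt(3)/67)) = sqrt(34334 + (-1644/67 + 58/17 - 172*I*sqrt(3)/67)) = sqrt(34334 + (-24062/1139 - 172*I*sqrt(3)/67)) = sqrt(39082364/1139 - 172*I*sqrt(3)/67)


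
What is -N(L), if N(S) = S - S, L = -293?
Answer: 0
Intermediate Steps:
N(S) = 0
-N(L) = -1*0 = 0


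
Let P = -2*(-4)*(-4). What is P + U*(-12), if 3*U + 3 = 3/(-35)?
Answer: -688/35 ≈ -19.657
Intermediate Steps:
P = -32 (P = 8*(-4) = -32)
U = -36/35 (U = -1 + (3/(-35))/3 = -1 + (3*(-1/35))/3 = -1 + (1/3)*(-3/35) = -1 - 1/35 = -36/35 ≈ -1.0286)
P + U*(-12) = -32 - 36/35*(-12) = -32 + 432/35 = -688/35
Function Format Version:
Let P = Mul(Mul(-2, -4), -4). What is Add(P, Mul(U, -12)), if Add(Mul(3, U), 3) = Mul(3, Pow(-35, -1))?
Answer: Rational(-688, 35) ≈ -19.657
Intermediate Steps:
P = -32 (P = Mul(8, -4) = -32)
U = Rational(-36, 35) (U = Add(-1, Mul(Rational(1, 3), Mul(3, Pow(-35, -1)))) = Add(-1, Mul(Rational(1, 3), Mul(3, Rational(-1, 35)))) = Add(-1, Mul(Rational(1, 3), Rational(-3, 35))) = Add(-1, Rational(-1, 35)) = Rational(-36, 35) ≈ -1.0286)
Add(P, Mul(U, -12)) = Add(-32, Mul(Rational(-36, 35), -12)) = Add(-32, Rational(432, 35)) = Rational(-688, 35)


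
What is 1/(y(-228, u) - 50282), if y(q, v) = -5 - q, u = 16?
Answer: -1/50059 ≈ -1.9976e-5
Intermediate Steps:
1/(y(-228, u) - 50282) = 1/((-5 - 1*(-228)) - 50282) = 1/((-5 + 228) - 50282) = 1/(223 - 50282) = 1/(-50059) = -1/50059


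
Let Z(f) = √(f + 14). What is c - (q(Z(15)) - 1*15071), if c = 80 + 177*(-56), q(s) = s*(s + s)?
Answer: 5181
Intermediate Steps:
Z(f) = √(14 + f)
q(s) = 2*s² (q(s) = s*(2*s) = 2*s²)
c = -9832 (c = 80 - 9912 = -9832)
c - (q(Z(15)) - 1*15071) = -9832 - (2*(√(14 + 15))² - 1*15071) = -9832 - (2*(√29)² - 15071) = -9832 - (2*29 - 15071) = -9832 - (58 - 15071) = -9832 - 1*(-15013) = -9832 + 15013 = 5181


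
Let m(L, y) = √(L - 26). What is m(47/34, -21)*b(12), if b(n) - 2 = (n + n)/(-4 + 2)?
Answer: -15*I*√3162/17 ≈ -49.616*I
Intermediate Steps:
m(L, y) = √(-26 + L)
b(n) = 2 - n (b(n) = 2 + (n + n)/(-4 + 2) = 2 + (2*n)/(-2) = 2 + (2*n)*(-½) = 2 - n)
m(47/34, -21)*b(12) = √(-26 + 47/34)*(2 - 1*12) = √(-26 + 47*(1/34))*(2 - 12) = √(-26 + 47/34)*(-10) = √(-837/34)*(-10) = (3*I*√3162/34)*(-10) = -15*I*√3162/17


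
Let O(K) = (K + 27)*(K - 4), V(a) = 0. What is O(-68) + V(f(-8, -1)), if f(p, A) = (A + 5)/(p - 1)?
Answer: 2952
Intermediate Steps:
f(p, A) = (5 + A)/(-1 + p)
O(K) = (-4 + K)*(27 + K) (O(K) = (27 + K)*(-4 + K) = (-4 + K)*(27 + K))
O(-68) + V(f(-8, -1)) = (-108 + (-68)**2 + 23*(-68)) + 0 = (-108 + 4624 - 1564) + 0 = 2952 + 0 = 2952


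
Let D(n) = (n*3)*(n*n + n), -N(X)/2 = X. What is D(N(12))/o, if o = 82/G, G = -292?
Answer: 5802624/41 ≈ 1.4153e+5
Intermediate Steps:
N(X) = -2*X
D(n) = 3*n*(n + n²) (D(n) = (3*n)*(n² + n) = (3*n)*(n + n²) = 3*n*(n + n²))
o = -41/146 (o = 82/(-292) = 82*(-1/292) = -41/146 ≈ -0.28082)
D(N(12))/o = (3*(-2*12)²*(1 - 2*12))/(-41/146) = (3*(-24)²*(1 - 24))*(-146/41) = (3*576*(-23))*(-146/41) = -39744*(-146/41) = 5802624/41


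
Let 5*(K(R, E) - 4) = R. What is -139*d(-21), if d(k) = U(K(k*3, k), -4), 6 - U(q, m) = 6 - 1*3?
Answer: -417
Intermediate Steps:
K(R, E) = 4 + R/5
U(q, m) = 3 (U(q, m) = 6 - (6 - 1*3) = 6 - (6 - 3) = 6 - 1*3 = 6 - 3 = 3)
d(k) = 3
-139*d(-21) = -139*3 = -417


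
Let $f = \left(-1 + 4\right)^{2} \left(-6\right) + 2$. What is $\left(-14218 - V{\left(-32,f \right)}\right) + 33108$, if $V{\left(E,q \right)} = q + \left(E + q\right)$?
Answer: $19026$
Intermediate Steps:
$f = -52$ ($f = 3^{2} \left(-6\right) + 2 = 9 \left(-6\right) + 2 = -54 + 2 = -52$)
$V{\left(E,q \right)} = E + 2 q$
$\left(-14218 - V{\left(-32,f \right)}\right) + 33108 = \left(-14218 - \left(-32 + 2 \left(-52\right)\right)\right) + 33108 = \left(-14218 - \left(-32 - 104\right)\right) + 33108 = \left(-14218 - -136\right) + 33108 = \left(-14218 + 136\right) + 33108 = -14082 + 33108 = 19026$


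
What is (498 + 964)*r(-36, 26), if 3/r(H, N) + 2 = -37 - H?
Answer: -1462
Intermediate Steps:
r(H, N) = 3/(-39 - H) (r(H, N) = 3/(-2 + (-37 - H)) = 3/(-39 - H))
(498 + 964)*r(-36, 26) = (498 + 964)*(-3/(39 - 36)) = 1462*(-3/3) = 1462*(-3*⅓) = 1462*(-1) = -1462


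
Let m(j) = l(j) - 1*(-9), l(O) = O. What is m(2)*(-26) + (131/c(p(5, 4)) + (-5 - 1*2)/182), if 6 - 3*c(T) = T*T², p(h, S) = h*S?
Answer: -14865399/51961 ≈ -286.09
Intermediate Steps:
p(h, S) = S*h
c(T) = 2 - T³/3 (c(T) = 2 - T*T²/3 = 2 - T³/3)
m(j) = 9 + j (m(j) = j - 1*(-9) = j + 9 = 9 + j)
m(2)*(-26) + (131/c(p(5, 4)) + (-5 - 1*2)/182) = (9 + 2)*(-26) + (131/(2 - (4*5)³/3) + (-5 - 1*2)/182) = 11*(-26) + (131/(2 - ⅓*20³) + (-5 - 2)*(1/182)) = -286 + (131/(2 - ⅓*8000) - 7*1/182) = -286 + (131/(2 - 8000/3) - 1/26) = -286 + (131/(-7994/3) - 1/26) = -286 + (131*(-3/7994) - 1/26) = -286 + (-393/7994 - 1/26) = -286 - 4553/51961 = -14865399/51961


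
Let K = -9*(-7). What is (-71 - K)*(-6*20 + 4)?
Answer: 15544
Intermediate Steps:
K = 63
(-71 - K)*(-6*20 + 4) = (-71 - 1*63)*(-6*20 + 4) = (-71 - 63)*(-120 + 4) = -134*(-116) = 15544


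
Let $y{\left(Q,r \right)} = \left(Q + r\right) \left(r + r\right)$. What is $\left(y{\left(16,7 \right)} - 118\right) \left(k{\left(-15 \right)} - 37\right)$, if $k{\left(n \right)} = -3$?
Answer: $-8160$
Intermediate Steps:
$y{\left(Q,r \right)} = 2 r \left(Q + r\right)$ ($y{\left(Q,r \right)} = \left(Q + r\right) 2 r = 2 r \left(Q + r\right)$)
$\left(y{\left(16,7 \right)} - 118\right) \left(k{\left(-15 \right)} - 37\right) = \left(2 \cdot 7 \left(16 + 7\right) - 118\right) \left(-3 - 37\right) = \left(2 \cdot 7 \cdot 23 - 118\right) \left(-40\right) = \left(322 - 118\right) \left(-40\right) = 204 \left(-40\right) = -8160$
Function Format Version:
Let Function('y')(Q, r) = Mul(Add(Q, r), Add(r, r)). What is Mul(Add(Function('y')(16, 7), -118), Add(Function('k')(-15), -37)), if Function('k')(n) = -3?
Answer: -8160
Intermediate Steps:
Function('y')(Q, r) = Mul(2, r, Add(Q, r)) (Function('y')(Q, r) = Mul(Add(Q, r), Mul(2, r)) = Mul(2, r, Add(Q, r)))
Mul(Add(Function('y')(16, 7), -118), Add(Function('k')(-15), -37)) = Mul(Add(Mul(2, 7, Add(16, 7)), -118), Add(-3, -37)) = Mul(Add(Mul(2, 7, 23), -118), -40) = Mul(Add(322, -118), -40) = Mul(204, -40) = -8160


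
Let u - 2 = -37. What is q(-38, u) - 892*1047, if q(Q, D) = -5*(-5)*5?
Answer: -933799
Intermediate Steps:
u = -35 (u = 2 - 37 = -35)
q(Q, D) = 125 (q(Q, D) = 25*5 = 125)
q(-38, u) - 892*1047 = 125 - 892*1047 = 125 - 933924 = -933799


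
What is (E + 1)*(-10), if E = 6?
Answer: -70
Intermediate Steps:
(E + 1)*(-10) = (6 + 1)*(-10) = 7*(-10) = -70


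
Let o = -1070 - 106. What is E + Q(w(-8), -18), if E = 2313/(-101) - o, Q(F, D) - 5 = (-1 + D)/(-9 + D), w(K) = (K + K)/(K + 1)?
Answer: 3160055/2727 ≈ 1158.8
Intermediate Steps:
w(K) = 2*K/(1 + K) (w(K) = (2*K)/(1 + K) = 2*K/(1 + K))
o = -1176
Q(F, D) = 5 + (-1 + D)/(-9 + D)
E = 116463/101 (E = 2313/(-101) - 1*(-1176) = 2313*(-1/101) + 1176 = -2313/101 + 1176 = 116463/101 ≈ 1153.1)
E + Q(w(-8), -18) = 116463/101 + 2*(-23 + 3*(-18))/(-9 - 18) = 116463/101 + 2*(-23 - 54)/(-27) = 116463/101 + 2*(-1/27)*(-77) = 116463/101 + 154/27 = 3160055/2727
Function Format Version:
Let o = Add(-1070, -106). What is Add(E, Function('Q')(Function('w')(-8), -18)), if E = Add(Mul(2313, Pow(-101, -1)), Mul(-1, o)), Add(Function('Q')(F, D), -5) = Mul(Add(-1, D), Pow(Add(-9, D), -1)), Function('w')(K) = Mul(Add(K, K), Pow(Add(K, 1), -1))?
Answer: Rational(3160055, 2727) ≈ 1158.8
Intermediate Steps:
Function('w')(K) = Mul(2, K, Pow(Add(1, K), -1)) (Function('w')(K) = Mul(Mul(2, K), Pow(Add(1, K), -1)) = Mul(2, K, Pow(Add(1, K), -1)))
o = -1176
Function('Q')(F, D) = Add(5, Mul(Pow(Add(-9, D), -1), Add(-1, D))) (Function('Q')(F, D) = Add(5, Mul(Add(-1, D), Pow(Add(-9, D), -1))) = Add(5, Mul(Pow(Add(-9, D), -1), Add(-1, D))))
E = Rational(116463, 101) (E = Add(Mul(2313, Pow(-101, -1)), Mul(-1, -1176)) = Add(Mul(2313, Rational(-1, 101)), 1176) = Add(Rational(-2313, 101), 1176) = Rational(116463, 101) ≈ 1153.1)
Add(E, Function('Q')(Function('w')(-8), -18)) = Add(Rational(116463, 101), Mul(2, Pow(Add(-9, -18), -1), Add(-23, Mul(3, -18)))) = Add(Rational(116463, 101), Mul(2, Pow(-27, -1), Add(-23, -54))) = Add(Rational(116463, 101), Mul(2, Rational(-1, 27), -77)) = Add(Rational(116463, 101), Rational(154, 27)) = Rational(3160055, 2727)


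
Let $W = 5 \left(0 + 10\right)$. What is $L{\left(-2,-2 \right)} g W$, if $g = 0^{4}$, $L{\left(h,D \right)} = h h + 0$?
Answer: $0$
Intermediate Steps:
$L{\left(h,D \right)} = h^{2}$ ($L{\left(h,D \right)} = h^{2} + 0 = h^{2}$)
$W = 50$ ($W = 5 \cdot 10 = 50$)
$g = 0$
$L{\left(-2,-2 \right)} g W = \left(-2\right)^{2} \cdot 0 \cdot 50 = 4 \cdot 0 = 0$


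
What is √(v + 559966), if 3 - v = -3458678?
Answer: √4018647 ≈ 2004.7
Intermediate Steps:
v = 3458681 (v = 3 - 1*(-3458678) = 3 + 3458678 = 3458681)
√(v + 559966) = √(3458681 + 559966) = √4018647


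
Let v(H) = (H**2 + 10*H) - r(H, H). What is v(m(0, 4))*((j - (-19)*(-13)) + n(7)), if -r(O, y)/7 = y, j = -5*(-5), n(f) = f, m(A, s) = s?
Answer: -18060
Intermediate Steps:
j = 25
r(O, y) = -7*y
v(H) = H**2 + 17*H (v(H) = (H**2 + 10*H) - (-7)*H = (H**2 + 10*H) + 7*H = H**2 + 17*H)
v(m(0, 4))*((j - (-19)*(-13)) + n(7)) = (4*(17 + 4))*((25 - (-19)*(-13)) + 7) = (4*21)*((25 - 1*247) + 7) = 84*((25 - 247) + 7) = 84*(-222 + 7) = 84*(-215) = -18060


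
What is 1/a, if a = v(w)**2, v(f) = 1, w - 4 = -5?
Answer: 1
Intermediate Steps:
w = -1 (w = 4 - 5 = -1)
a = 1 (a = 1**2 = 1)
1/a = 1/1 = 1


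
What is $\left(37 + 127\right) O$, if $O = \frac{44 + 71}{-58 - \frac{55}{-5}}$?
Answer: $- \frac{18860}{47} \approx -401.28$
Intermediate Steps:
$O = - \frac{115}{47}$ ($O = \frac{115}{-58 - -11} = \frac{115}{-58 + 11} = \frac{115}{-47} = 115 \left(- \frac{1}{47}\right) = - \frac{115}{47} \approx -2.4468$)
$\left(37 + 127\right) O = \left(37 + 127\right) \left(- \frac{115}{47}\right) = 164 \left(- \frac{115}{47}\right) = - \frac{18860}{47}$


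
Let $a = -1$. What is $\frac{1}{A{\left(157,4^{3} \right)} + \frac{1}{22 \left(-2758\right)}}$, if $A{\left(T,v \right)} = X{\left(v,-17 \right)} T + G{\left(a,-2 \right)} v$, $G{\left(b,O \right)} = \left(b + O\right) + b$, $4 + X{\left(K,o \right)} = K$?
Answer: $\frac{60676}{556034863} \approx 0.00010912$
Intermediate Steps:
$X{\left(K,o \right)} = -4 + K$
$G{\left(b,O \right)} = O + 2 b$ ($G{\left(b,O \right)} = \left(O + b\right) + b = O + 2 b$)
$A{\left(T,v \right)} = - 4 v + T \left(-4 + v\right)$ ($A{\left(T,v \right)} = \left(-4 + v\right) T + \left(-2 + 2 \left(-1\right)\right) v = T \left(-4 + v\right) + \left(-2 - 2\right) v = T \left(-4 + v\right) - 4 v = - 4 v + T \left(-4 + v\right)$)
$\frac{1}{A{\left(157,4^{3} \right)} + \frac{1}{22 \left(-2758\right)}} = \frac{1}{\left(- 4 \cdot 4^{3} + 157 \left(-4 + 4^{3}\right)\right) + \frac{1}{22 \left(-2758\right)}} = \frac{1}{\left(\left(-4\right) 64 + 157 \left(-4 + 64\right)\right) + \frac{1}{-60676}} = \frac{1}{\left(-256 + 157 \cdot 60\right) - \frac{1}{60676}} = \frac{1}{\left(-256 + 9420\right) - \frac{1}{60676}} = \frac{1}{9164 - \frac{1}{60676}} = \frac{1}{\frac{556034863}{60676}} = \frac{60676}{556034863}$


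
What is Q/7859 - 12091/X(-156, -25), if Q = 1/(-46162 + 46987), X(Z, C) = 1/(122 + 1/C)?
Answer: -9560946195272/6483675 ≈ -1.4746e+6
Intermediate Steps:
Q = 1/825 ≈ 0.0012121
Q/7859 - 12091/X(-156, -25) = (1/825)/7859 - 12091/((-25/(1 + 122*(-25)))) = (1/825)*(1/7859) - 12091/((-25/(1 - 3050))) = 1/6483675 - 12091/((-25/(-3049))) = 1/6483675 - 12091/((-25*(-1/3049))) = 1/6483675 - 12091/25/3049 = 1/6483675 - 12091*3049/25 = 1/6483675 - 36865459/25 = -9560946195272/6483675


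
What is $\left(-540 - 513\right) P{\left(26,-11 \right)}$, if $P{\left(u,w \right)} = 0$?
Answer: $0$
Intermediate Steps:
$\left(-540 - 513\right) P{\left(26,-11 \right)} = \left(-540 - 513\right) 0 = \left(-1053\right) 0 = 0$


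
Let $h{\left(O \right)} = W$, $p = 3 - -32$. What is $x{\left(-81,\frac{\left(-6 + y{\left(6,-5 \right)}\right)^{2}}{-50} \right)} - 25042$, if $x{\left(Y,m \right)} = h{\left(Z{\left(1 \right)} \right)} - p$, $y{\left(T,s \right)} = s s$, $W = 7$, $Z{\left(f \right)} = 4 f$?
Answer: $-25070$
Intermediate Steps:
$p = 35$ ($p = 3 + 32 = 35$)
$y{\left(T,s \right)} = s^{2}$
$h{\left(O \right)} = 7$
$x{\left(Y,m \right)} = -28$ ($x{\left(Y,m \right)} = 7 - 35 = -28$)
$x{\left(-81,\frac{\left(-6 + y{\left(6,-5 \right)}\right)^{2}}{-50} \right)} - 25042 = -28 - 25042 = -25070$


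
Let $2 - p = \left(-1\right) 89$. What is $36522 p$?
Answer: $3323502$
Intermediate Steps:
$p = 91$ ($p = 2 - \left(-1\right) 89 = 2 - -89 = 2 + 89 = 91$)
$36522 p = 36522 \cdot 91 = 3323502$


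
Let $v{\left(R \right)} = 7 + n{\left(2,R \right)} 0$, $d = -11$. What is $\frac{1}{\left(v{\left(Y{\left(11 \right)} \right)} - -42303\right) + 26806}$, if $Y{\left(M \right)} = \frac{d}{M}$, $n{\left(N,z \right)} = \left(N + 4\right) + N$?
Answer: $\frac{1}{69116} \approx 1.4468 \cdot 10^{-5}$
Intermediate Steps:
$n{\left(N,z \right)} = 4 + 2 N$ ($n{\left(N,z \right)} = \left(4 + N\right) + N = 4 + 2 N$)
$Y{\left(M \right)} = - \frac{11}{M}$
$v{\left(R \right)} = 7$ ($v{\left(R \right)} = 7 + \left(4 + 2 \cdot 2\right) 0 = 7 + \left(4 + 4\right) 0 = 7 + 8 \cdot 0 = 7 + 0 = 7$)
$\frac{1}{\left(v{\left(Y{\left(11 \right)} \right)} - -42303\right) + 26806} = \frac{1}{\left(7 - -42303\right) + 26806} = \frac{1}{\left(7 + 42303\right) + 26806} = \frac{1}{42310 + 26806} = \frac{1}{69116}$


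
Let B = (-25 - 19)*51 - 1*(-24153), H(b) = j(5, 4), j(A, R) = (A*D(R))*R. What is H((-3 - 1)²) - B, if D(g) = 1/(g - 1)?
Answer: -65707/3 ≈ -21902.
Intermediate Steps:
D(g) = 1/(-1 + g)
j(A, R) = A*R/(-1 + R) (j(A, R) = (A/(-1 + R))*R = A*R/(-1 + R))
H(b) = 20/3 (H(b) = 5*4/(-1 + 4) = 5*4/3 = 5*4*(⅓) = 20/3)
B = 21909 (B = -44*51 + 24153 = -2244 + 24153 = 21909)
H((-3 - 1)²) - B = 20/3 - 1*21909 = 20/3 - 21909 = -65707/3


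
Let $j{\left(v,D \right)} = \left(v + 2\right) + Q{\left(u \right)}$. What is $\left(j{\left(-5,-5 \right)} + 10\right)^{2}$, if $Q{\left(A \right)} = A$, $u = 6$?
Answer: $169$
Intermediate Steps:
$j{\left(v,D \right)} = 8 + v$ ($j{\left(v,D \right)} = \left(v + 2\right) + 6 = \left(2 + v\right) + 6 = 8 + v$)
$\left(j{\left(-5,-5 \right)} + 10\right)^{2} = \left(\left(8 - 5\right) + 10\right)^{2} = \left(3 + 10\right)^{2} = 13^{2} = 169$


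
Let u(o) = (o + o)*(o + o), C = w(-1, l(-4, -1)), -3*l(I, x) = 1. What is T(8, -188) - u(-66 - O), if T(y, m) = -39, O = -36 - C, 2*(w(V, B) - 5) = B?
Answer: -23152/9 ≈ -2572.4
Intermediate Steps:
l(I, x) = -1/3 (l(I, x) = -1/3*1 = -1/3)
w(V, B) = 5 + B/2
C = 29/6 (C = 5 + (1/2)*(-1/3) = 5 - 1/6 = 29/6 ≈ 4.8333)
O = -245/6 (O = -36 - 1*29/6 = -36 - 29/6 = -245/6 ≈ -40.833)
u(o) = 4*o**2 (u(o) = (2*o)*(2*o) = 4*o**2)
T(8, -188) - u(-66 - O) = -39 - 4*(-66 - 1*(-245/6))**2 = -39 - 4*(-66 + 245/6)**2 = -39 - 4*(-151/6)**2 = -39 - 4*22801/36 = -39 - 1*22801/9 = -39 - 22801/9 = -23152/9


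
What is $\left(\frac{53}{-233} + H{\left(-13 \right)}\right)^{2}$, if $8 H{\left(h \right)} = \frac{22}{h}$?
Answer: $\frac{28291761}{146797456} \approx 0.19273$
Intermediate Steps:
$H{\left(h \right)} = \frac{11}{4 h}$ ($H{\left(h \right)} = \frac{22 \frac{1}{h}}{8} = \frac{11}{4 h}$)
$\left(\frac{53}{-233} + H{\left(-13 \right)}\right)^{2} = \left(\frac{53}{-233} + \frac{11}{4 \left(-13\right)}\right)^{2} = \left(53 \left(- \frac{1}{233}\right) + \frac{11}{4} \left(- \frac{1}{13}\right)\right)^{2} = \left(- \frac{53}{233} - \frac{11}{52}\right)^{2} = \left(- \frac{5319}{12116}\right)^{2} = \frac{28291761}{146797456}$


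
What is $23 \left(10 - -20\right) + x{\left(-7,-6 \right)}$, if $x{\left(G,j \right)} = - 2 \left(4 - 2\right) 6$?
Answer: $666$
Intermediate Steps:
$x{\left(G,j \right)} = -24$ ($x{\left(G,j \right)} = - 2 \left(4 - 2\right) 6 = \left(-2\right) 2 \cdot 6 = \left(-4\right) 6 = -24$)
$23 \left(10 - -20\right) + x{\left(-7,-6 \right)} = 23 \left(10 - -20\right) - 24 = 23 \left(10 + 20\right) - 24 = 23 \cdot 30 - 24 = 690 - 24 = 666$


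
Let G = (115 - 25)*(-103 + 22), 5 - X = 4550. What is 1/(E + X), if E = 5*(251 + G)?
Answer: -1/39740 ≈ -2.5164e-5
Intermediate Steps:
X = -4545 (X = 5 - 1*4550 = 5 - 4550 = -4545)
G = -7290 (G = 90*(-81) = -7290)
E = -35195 (E = 5*(251 - 7290) = 5*(-7039) = -35195)
1/(E + X) = 1/(-35195 - 4545) = 1/(-39740) = -1/39740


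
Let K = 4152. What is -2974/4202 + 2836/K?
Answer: -53897/2180838 ≈ -0.024714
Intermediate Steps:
-2974/4202 + 2836/K = -2974/4202 + 2836/4152 = -2974*1/4202 + 2836*(1/4152) = -1487/2101 + 709/1038 = -53897/2180838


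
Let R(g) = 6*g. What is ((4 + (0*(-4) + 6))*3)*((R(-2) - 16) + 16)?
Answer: -360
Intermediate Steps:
((4 + (0*(-4) + 6))*3)*((R(-2) - 16) + 16) = ((4 + (0*(-4) + 6))*3)*((6*(-2) - 16) + 16) = ((4 + (0 + 6))*3)*((-12 - 16) + 16) = ((4 + 6)*3)*(-28 + 16) = (10*3)*(-12) = 30*(-12) = -360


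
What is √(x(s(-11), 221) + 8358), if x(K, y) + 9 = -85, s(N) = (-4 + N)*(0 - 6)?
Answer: 2*√2066 ≈ 90.906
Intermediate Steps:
s(N) = 24 - 6*N (s(N) = (-4 + N)*(-6) = 24 - 6*N)
x(K, y) = -94 (x(K, y) = -9 - 85 = -94)
√(x(s(-11), 221) + 8358) = √(-94 + 8358) = √8264 = 2*√2066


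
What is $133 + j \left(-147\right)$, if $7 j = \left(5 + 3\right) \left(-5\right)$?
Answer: $973$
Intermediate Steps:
$j = - \frac{40}{7}$ ($j = \frac{\left(5 + 3\right) \left(-5\right)}{7} = \frac{8 \left(-5\right)}{7} = \frac{1}{7} \left(-40\right) = - \frac{40}{7} \approx -5.7143$)
$133 + j \left(-147\right) = 133 - -840 = 133 + 840 = 973$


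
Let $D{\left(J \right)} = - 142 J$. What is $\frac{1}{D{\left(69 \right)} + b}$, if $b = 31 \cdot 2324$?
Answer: $\frac{1}{62246} \approx 1.6065 \cdot 10^{-5}$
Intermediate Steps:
$b = 72044$
$\frac{1}{D{\left(69 \right)} + b} = \frac{1}{\left(-142\right) 69 + 72044} = \frac{1}{-9798 + 72044} = \frac{1}{62246}$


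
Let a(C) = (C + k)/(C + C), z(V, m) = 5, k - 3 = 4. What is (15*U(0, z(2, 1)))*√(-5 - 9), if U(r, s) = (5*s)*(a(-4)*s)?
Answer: -5625*I*√14/8 ≈ -2630.9*I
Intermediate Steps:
k = 7 (k = 3 + 4 = 7)
a(C) = (7 + C)/(2*C) (a(C) = (C + 7)/(C + C) = (7 + C)/((2*C)) = (7 + C)*(1/(2*C)) = (7 + C)/(2*C))
U(r, s) = -15*s²/8 (U(r, s) = (5*s)*(((½)*(7 - 4)/(-4))*s) = (5*s)*(((½)*(-¼)*3)*s) = (5*s)*(-3*s/8) = -15*s²/8)
(15*U(0, z(2, 1)))*√(-5 - 9) = (15*(-15/8*5²))*√(-5 - 9) = (15*(-15/8*25))*√(-14) = (15*(-375/8))*(I*√14) = -5625*I*√14/8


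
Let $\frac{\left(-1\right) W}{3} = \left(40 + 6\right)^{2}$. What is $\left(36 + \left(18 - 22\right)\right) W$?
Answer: $-203136$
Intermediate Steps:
$W = -6348$ ($W = - 3 \left(40 + 6\right)^{2} = - 3 \cdot 46^{2} = \left(-3\right) 2116 = -6348$)
$\left(36 + \left(18 - 22\right)\right) W = \left(36 + \left(18 - 22\right)\right) \left(-6348\right) = \left(36 - 4\right) \left(-6348\right) = 32 \left(-6348\right) = -203136$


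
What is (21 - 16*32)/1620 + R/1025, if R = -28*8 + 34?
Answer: -32443/66420 ≈ -0.48845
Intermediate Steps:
R = -190 (R = -224 + 34 = -190)
(21 - 16*32)/1620 + R/1025 = (21 - 16*32)/1620 - 190/1025 = (21 - 512)*(1/1620) - 190*1/1025 = -491*1/1620 - 38/205 = -491/1620 - 38/205 = -32443/66420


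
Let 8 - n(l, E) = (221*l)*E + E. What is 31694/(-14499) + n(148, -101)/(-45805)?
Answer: -49350886553/664126695 ≈ -74.309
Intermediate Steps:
n(l, E) = 8 - E - 221*E*l (n(l, E) = 8 - ((221*l)*E + E) = 8 - (221*E*l + E) = 8 - (E + 221*E*l) = 8 + (-E - 221*E*l) = 8 - E - 221*E*l)
31694/(-14499) + n(148, -101)/(-45805) = 31694/(-14499) + (8 - 1*(-101) - 221*(-101)*148)/(-45805) = 31694*(-1/14499) + (8 + 101 + 3303508)*(-1/45805) = -31694/14499 + 3303617*(-1/45805) = -31694/14499 - 3303617/45805 = -49350886553/664126695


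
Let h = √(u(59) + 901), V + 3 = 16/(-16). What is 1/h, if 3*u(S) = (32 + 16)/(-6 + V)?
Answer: √22485/4497 ≈ 0.033344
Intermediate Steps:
V = -4 (V = -3 + 16/(-16) = -3 + 16*(-1/16) = -3 - 1 = -4)
u(S) = -8/5 (u(S) = ((32 + 16)/(-6 - 4))/3 = (48/(-10))/3 = (48*(-⅒))/3 = (⅓)*(-24/5) = -8/5)
h = √22485/5 (h = √(-8/5 + 901) = √(4497/5) = √22485/5 ≈ 29.990)
1/h = 1/(√22485/5) = √22485/4497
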